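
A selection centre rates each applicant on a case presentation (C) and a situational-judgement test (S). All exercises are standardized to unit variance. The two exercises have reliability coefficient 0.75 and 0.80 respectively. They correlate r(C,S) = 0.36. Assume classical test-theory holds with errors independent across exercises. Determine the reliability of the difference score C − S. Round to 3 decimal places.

Var(C−S) = 1 + 1 − 2·0.36 = 2 − 0.72 = 1.28.
With uncorrelated errors the cross-covariances are all true-score covariance, so they carry over unchanged; only the diagonal terms shrink to ρᵢσᵢ².
True-score variance = [0.75 + 0.80] − 0.72 = 1.55 − 0.72 = 0.83.
Reliability = 0.83 / 1.28 = 0.648.

0.648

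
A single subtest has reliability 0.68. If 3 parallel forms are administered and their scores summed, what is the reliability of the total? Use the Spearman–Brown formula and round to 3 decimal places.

0.864

ρ_k = kρ / (1 + (k−1)ρ) = 3·0.68 / (1 + 2·0.68) = 2.040 / 2.360 = 0.864.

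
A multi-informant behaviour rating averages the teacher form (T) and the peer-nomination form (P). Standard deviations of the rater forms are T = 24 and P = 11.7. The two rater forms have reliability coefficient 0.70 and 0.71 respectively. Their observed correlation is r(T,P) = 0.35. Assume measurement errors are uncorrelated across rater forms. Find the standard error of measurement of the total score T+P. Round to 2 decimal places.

14.58

Var(total) = 712.89 + 196.56 = 909.45.
True-score variance = 500.392 + 196.56 = 696.952, so reliability = 0.7663.
Error variance = 909.45 − 696.952 = 212.498; SEM = √212.498 = 14.58.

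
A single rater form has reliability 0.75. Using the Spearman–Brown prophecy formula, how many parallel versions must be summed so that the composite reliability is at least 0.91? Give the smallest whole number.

k ≥ ρ*(1−ρ₁)/(ρ₁(1−ρ*)) = 0.91·0.25 / (0.75·0.09) = 3.370.
Smallest integer k = 4.

4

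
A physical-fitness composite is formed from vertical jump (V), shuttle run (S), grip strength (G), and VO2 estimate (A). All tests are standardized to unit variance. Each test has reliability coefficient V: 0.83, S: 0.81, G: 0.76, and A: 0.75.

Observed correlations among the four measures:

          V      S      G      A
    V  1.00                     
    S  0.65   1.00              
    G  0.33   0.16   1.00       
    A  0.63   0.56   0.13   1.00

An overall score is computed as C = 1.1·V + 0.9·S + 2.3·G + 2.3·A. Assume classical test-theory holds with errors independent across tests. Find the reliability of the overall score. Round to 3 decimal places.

Var(C) = 1.1² + 0.9² + 2.3² + 2.3² + 2·[0.99·0.65 + 2.53·0.33 + 2.53·0.63 + 2.07·0.16 + 2.07·0.56 + 5.29·0.13] = 12.6 + 10.5008 = 23.1008.
With uncorrelated errors the cross-covariances are all true-score covariance, so they carry over unchanged; only the diagonal terms shrink to ρᵢσᵢ².
True-score variance = [1.1²·0.83 + 0.9²·0.81 + 2.3²·0.76 + 2.3²·0.75] + 10.5008 = 9.6483 + 10.5008 = 20.1491.
Reliability = 20.1491 / 23.1008 = 0.872.

0.872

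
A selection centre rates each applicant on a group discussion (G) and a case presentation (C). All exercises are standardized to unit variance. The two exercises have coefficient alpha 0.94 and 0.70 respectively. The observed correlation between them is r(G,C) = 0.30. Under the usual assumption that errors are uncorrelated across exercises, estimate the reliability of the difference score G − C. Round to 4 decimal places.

0.7429

Var(G−C) = 1 + 1 − 2·0.30 = 2 − 0.6 = 1.4.
Because errors are independent across components, Cov(Tᵢ,Tⱼ) = Cov(Xᵢ,Xⱼ); the off-diagonal part of the true-score variance is the same as above.
True-score variance = [0.94 + 0.70] − 0.6 = 1.64 − 0.6 = 1.04.
Reliability = 1.04 / 1.4 = 0.7429.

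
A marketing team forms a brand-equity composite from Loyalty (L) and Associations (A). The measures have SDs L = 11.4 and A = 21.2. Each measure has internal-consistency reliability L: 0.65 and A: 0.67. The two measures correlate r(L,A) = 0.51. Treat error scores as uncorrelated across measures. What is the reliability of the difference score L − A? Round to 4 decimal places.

Var(L−A) = 11.4² + 21.2² − 2·11.4·21.2·0.51 = 579.4 − 246.514 = 332.886.
Because errors are independent across components, Cov(Tᵢ,Tⱼ) = Cov(Xᵢ,Xⱼ); the off-diagonal part of the true-score variance is the same as above.
True-score variance = [11.4²·0.65 + 21.2²·0.67] − 246.514 = 385.599 − 246.514 = 139.085.
Reliability = 139.085 / 332.886 = 0.4178.

0.4178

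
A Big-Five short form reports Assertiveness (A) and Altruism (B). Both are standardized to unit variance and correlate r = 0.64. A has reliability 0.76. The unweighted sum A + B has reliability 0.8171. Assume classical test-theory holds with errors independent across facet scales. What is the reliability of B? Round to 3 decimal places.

Var(A+B) = 2 + 2·0.64 = 3.280.
True-score variance = ρ_A + ρ_B + 2·0.64, so 0.8171 = (0.76 + ρ_B + 1.28) / 3.280.
ρ_B = 0.8171·3.280 − 0.76 − 1.28 = 0.640.

0.640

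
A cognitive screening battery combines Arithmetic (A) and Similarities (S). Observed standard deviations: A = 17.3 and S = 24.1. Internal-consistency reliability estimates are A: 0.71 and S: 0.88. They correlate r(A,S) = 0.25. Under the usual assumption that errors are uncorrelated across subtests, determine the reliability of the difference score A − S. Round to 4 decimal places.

0.7670

Var(A−S) = 17.3² + 24.1² − 2·17.3·24.1·0.25 = 880.1 − 208.465 = 671.635.
Under uncorrelated errors the observed covariances equal the true-score covariances, so only the own-variance terms attenuate.
True-score variance = [17.3²·0.71 + 24.1²·0.88] − 208.465 = 723.609 − 208.465 = 515.144.
Reliability = 515.144 / 671.635 = 0.7670.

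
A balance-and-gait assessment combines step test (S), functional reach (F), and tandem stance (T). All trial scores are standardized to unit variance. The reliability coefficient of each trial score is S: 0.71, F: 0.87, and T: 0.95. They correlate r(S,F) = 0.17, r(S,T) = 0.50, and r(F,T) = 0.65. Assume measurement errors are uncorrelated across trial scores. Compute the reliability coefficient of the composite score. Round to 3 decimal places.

Var(S+F+T) = 3 + 2·[0.17 + 0.50 + 0.65] = 3 + 2.64 = 5.64.
Because errors are independent across components, Cov(Tᵢ,Tⱼ) = Cov(Xᵢ,Xⱼ); the off-diagonal part of the true-score variance is the same as above.
True-score variance = [0.71 + 0.87 + 0.95] + 2.64 = 2.53 + 2.64 = 5.17.
Reliability = 5.17 / 5.64 = 0.917.

0.917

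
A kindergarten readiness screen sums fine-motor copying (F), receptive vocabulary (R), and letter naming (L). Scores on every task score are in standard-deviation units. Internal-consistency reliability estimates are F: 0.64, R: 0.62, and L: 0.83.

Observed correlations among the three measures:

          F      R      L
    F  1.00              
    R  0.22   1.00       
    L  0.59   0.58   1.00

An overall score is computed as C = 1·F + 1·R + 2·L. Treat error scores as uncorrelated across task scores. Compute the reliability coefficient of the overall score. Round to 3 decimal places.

0.872

Var(C) = 1 + 1 + 2² + 2·[0.22 + 2·0.59 + 2·0.58] = 6 + 5.12 = 11.12.
Under uncorrelated errors the observed covariances equal the true-score covariances, so only the own-variance terms attenuate.
True-score variance = [0.64 + 0.62 + 2²·0.83] + 5.12 = 4.58 + 5.12 = 9.7.
Reliability = 9.7 / 11.12 = 0.872.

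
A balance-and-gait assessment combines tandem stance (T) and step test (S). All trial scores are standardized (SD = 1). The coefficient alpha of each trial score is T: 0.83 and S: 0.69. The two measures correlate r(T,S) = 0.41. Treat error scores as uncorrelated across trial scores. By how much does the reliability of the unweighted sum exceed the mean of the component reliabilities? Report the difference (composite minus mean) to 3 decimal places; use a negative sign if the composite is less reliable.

Var(sum) = 2 + 0.82 = 2.82; true-score variance = 1.52 + 0.82 = 2.34; composite reliability = 0.8298.
Mean component reliability = 0.7600.
Difference = 0.8298 − 0.7600 = 0.070.

0.070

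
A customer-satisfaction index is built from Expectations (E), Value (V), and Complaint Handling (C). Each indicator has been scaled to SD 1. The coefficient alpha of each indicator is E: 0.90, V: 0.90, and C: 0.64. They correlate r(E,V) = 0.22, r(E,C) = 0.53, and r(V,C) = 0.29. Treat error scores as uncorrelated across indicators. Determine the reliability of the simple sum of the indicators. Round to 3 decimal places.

0.890

Var(E+V+C) = 3 + 2·[0.22 + 0.53 + 0.29] = 3 + 2.08 = 5.08.
With uncorrelated errors the cross-covariances are all true-score covariance, so they carry over unchanged; only the diagonal terms shrink to ρᵢσᵢ².
True-score variance = [0.90 + 0.90 + 0.64] + 2.08 = 2.44 + 2.08 = 4.52.
Reliability = 4.52 / 5.08 = 0.890.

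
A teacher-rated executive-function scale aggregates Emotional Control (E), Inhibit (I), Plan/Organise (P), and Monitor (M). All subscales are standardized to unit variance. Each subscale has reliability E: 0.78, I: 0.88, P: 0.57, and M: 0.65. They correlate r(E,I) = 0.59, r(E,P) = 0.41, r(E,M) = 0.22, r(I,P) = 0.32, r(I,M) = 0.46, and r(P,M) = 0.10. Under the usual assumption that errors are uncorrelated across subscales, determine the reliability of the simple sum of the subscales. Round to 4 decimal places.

0.8634

Var(E+I+P+M) = 4 + 2·[0.59 + 0.41 + 0.22 + 0.32 + 0.46 + 0.10] = 4 + 4.2 = 8.2.
Under uncorrelated errors the observed covariances equal the true-score covariances, so only the own-variance terms attenuate.
True-score variance = [0.78 + 0.88 + 0.57 + 0.65] + 4.2 = 2.88 + 4.2 = 7.08.
Reliability = 7.08 / 8.2 = 0.8634.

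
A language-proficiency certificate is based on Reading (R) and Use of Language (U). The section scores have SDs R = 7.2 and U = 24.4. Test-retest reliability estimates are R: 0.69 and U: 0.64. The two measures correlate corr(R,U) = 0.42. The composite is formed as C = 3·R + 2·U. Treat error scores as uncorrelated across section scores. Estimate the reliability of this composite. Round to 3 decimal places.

Var(C) = 3²·7.2² + 2²·24.4² + 2·[6·7.2·24.4·0.42] = 2848 + 885.427 = 3733.43.
Under uncorrelated errors the observed covariances equal the true-score covariances, so only the own-variance terms attenuate.
True-score variance = [3²·7.2²·0.69 + 2²·24.4²·0.64] + 885.427 = 1846.05 + 885.427 = 2731.48.
Reliability = 2731.48 / 3733.43 = 0.732.

0.732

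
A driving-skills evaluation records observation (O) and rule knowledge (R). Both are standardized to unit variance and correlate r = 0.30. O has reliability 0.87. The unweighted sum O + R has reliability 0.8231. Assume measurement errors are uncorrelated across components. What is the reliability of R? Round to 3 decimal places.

0.670

Var(O+R) = 2 + 2·0.30 = 2.600.
True-score variance = ρ_O + ρ_R + 2·0.30, so 0.8231 = (0.87 + ρ_R + 0.60) / 2.600.
ρ_R = 0.8231·2.600 − 0.87 − 0.60 = 0.670.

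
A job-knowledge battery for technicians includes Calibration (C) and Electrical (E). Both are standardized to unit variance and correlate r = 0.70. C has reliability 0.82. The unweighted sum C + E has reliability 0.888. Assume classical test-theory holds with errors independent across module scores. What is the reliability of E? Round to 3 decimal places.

0.799

Var(C+E) = 2 + 2·0.70 = 3.400.
True-score variance = ρ_C + ρ_E + 2·0.70, so 0.888 = (0.82 + ρ_E + 1.40) / 3.400.
ρ_E = 0.888·3.400 − 0.82 − 1.40 = 0.799.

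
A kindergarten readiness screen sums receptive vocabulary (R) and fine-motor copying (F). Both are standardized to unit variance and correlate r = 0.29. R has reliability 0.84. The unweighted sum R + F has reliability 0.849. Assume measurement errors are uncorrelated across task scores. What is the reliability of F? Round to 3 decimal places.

Var(R+F) = 2 + 2·0.29 = 2.580.
True-score variance = ρ_R + ρ_F + 2·0.29, so 0.849 = (0.84 + ρ_F + 0.58) / 2.580.
ρ_F = 0.849·2.580 − 0.84 − 0.58 = 0.770.

0.770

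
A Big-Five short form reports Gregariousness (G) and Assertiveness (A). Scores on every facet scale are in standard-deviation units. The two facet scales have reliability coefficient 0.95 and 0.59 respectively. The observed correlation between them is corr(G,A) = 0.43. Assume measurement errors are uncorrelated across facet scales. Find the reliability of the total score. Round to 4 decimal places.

Var(G+A) = 2 + 2·[0.43] = 2 + 0.86 = 2.86.
Under uncorrelated errors the observed covariances equal the true-score covariances, so only the own-variance terms attenuate.
True-score variance = [0.95 + 0.59] + 0.86 = 1.54 + 0.86 = 2.4.
Reliability = 2.4 / 2.86 = 0.8392.

0.8392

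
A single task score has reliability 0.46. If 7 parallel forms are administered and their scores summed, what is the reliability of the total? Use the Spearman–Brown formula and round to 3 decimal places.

0.856

ρ_k = kρ / (1 + (k−1)ρ) = 7·0.46 / (1 + 6·0.46) = 3.220 / 3.760 = 0.856.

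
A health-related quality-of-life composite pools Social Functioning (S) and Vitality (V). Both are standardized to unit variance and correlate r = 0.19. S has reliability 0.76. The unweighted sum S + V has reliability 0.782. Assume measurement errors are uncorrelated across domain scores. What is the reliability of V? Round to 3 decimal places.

0.721

Var(S+V) = 2 + 2·0.19 = 2.380.
True-score variance = ρ_S + ρ_V + 2·0.19, so 0.782 = (0.76 + ρ_V + 0.38) / 2.380.
ρ_V = 0.782·2.380 − 0.76 − 0.38 = 0.721.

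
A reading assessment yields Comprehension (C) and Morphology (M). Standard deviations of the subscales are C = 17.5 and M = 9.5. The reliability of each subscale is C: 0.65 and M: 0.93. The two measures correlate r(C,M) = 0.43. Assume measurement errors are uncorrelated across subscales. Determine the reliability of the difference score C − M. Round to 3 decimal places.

0.552

Var(C−M) = 17.5² + 9.5² − 2·17.5·9.5·0.43 = 396.5 − 142.975 = 253.525.
Under uncorrelated errors the observed covariances equal the true-score covariances, so only the own-variance terms attenuate.
True-score variance = [17.5²·0.65 + 9.5²·0.93] − 142.975 = 282.995 − 142.975 = 140.02.
Reliability = 140.02 / 253.525 = 0.552.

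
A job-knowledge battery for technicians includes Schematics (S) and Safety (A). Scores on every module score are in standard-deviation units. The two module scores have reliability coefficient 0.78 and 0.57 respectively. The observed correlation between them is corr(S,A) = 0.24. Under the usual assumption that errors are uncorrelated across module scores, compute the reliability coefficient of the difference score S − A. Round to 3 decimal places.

0.572

Var(S−A) = 1 + 1 − 2·0.24 = 2 − 0.48 = 1.52.
Under uncorrelated errors the observed covariances equal the true-score covariances, so only the own-variance terms attenuate.
True-score variance = [0.78 + 0.57] − 0.48 = 1.35 − 0.48 = 0.87.
Reliability = 0.87 / 1.52 = 0.572.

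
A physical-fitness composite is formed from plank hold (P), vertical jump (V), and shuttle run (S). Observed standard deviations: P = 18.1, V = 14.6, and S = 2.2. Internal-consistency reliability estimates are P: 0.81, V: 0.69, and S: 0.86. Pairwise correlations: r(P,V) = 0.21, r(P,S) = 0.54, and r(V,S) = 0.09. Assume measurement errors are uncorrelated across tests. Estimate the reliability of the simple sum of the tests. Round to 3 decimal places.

Var(P+V+S) = 18.1² + 14.6² + 2.2² + 2·[18.1·14.6·0.21 + 18.1·2.2·0.54 + 14.6·2.2·0.09] = 545.61 + 159.776 = 705.386.
Because errors are independent across components, Cov(Tᵢ,Tⱼ) = Cov(Xᵢ,Xⱼ); the off-diagonal part of the true-score variance is the same as above.
True-score variance = [18.1²·0.81 + 14.6²·0.69 + 2.2²·0.86] + 159.776 = 416.607 + 159.776 = 576.383.
Reliability = 576.383 / 705.386 = 0.817.

0.817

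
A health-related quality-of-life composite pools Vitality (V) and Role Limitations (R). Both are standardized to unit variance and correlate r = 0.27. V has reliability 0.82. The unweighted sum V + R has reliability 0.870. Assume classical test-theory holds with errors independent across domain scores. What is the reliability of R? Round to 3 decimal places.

Var(V+R) = 2 + 2·0.27 = 2.540.
True-score variance = ρ_V + ρ_R + 2·0.27, so 0.870 = (0.82 + ρ_R + 0.54) / 2.540.
ρ_R = 0.870·2.540 − 0.82 − 0.54 = 0.850.

0.850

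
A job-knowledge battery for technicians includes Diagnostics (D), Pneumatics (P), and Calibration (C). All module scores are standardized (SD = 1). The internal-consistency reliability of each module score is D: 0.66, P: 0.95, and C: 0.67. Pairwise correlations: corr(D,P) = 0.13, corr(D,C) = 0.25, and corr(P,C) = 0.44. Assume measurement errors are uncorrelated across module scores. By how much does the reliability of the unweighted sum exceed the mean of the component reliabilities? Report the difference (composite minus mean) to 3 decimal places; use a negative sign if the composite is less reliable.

Var(sum) = 3 + 1.64 = 4.64; true-score variance = 2.28 + 1.64 = 3.92; composite reliability = 0.8448.
Mean component reliability = 0.7600.
Difference = 0.8448 − 0.7600 = 0.085.

0.085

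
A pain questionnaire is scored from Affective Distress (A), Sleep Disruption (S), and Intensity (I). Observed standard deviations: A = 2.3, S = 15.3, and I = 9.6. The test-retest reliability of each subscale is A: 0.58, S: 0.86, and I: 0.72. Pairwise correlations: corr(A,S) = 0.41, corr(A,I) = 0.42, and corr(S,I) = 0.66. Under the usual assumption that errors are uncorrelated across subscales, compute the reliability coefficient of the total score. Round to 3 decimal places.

0.894

Var(A+S+I) = 2.3² + 15.3² + 9.6² + 2·[2.3·15.3·0.41 + 2.3·9.6·0.42 + 15.3·9.6·0.66] = 331.54 + 241.285 = 572.825.
Because errors are independent across components, Cov(Tᵢ,Tⱼ) = Cov(Xᵢ,Xⱼ); the off-diagonal part of the true-score variance is the same as above.
True-score variance = [2.3²·0.58 + 15.3²·0.86 + 9.6²·0.72] + 241.285 = 270.741 + 241.285 = 512.025.
Reliability = 512.025 / 572.825 = 0.894.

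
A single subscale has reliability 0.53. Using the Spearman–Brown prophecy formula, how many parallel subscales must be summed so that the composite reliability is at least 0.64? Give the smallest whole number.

k ≥ ρ*(1−ρ₁)/(ρ₁(1−ρ*)) = 0.64·0.47 / (0.53·0.36) = 1.577.
Smallest integer k = 2.

2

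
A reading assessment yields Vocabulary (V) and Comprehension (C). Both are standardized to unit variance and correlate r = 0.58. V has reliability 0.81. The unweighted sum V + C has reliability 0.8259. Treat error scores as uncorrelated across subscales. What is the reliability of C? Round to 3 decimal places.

0.640

Var(V+C) = 2 + 2·0.58 = 3.160.
True-score variance = ρ_V + ρ_C + 2·0.58, so 0.8259 = (0.81 + ρ_C + 1.16) / 3.160.
ρ_C = 0.8259·3.160 − 0.81 − 1.16 = 0.640.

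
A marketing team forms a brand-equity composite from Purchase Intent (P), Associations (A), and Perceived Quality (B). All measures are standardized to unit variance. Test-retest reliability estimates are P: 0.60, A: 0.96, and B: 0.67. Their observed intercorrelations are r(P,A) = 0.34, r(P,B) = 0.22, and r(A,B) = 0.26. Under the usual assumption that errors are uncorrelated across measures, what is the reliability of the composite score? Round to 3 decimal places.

Var(P+A+B) = 3 + 2·[0.34 + 0.22 + 0.26] = 3 + 1.64 = 4.64.
Because errors are independent across components, Cov(Tᵢ,Tⱼ) = Cov(Xᵢ,Xⱼ); the off-diagonal part of the true-score variance is the same as above.
True-score variance = [0.60 + 0.96 + 0.67] + 1.64 = 2.23 + 1.64 = 3.87.
Reliability = 3.87 / 4.64 = 0.834.

0.834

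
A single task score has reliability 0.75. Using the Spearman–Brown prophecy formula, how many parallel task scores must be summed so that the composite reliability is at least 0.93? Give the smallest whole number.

k ≥ ρ*(1−ρ₁)/(ρ₁(1−ρ*)) = 0.93·0.25 / (0.75·0.07) = 4.429.
Smallest integer k = 5.

5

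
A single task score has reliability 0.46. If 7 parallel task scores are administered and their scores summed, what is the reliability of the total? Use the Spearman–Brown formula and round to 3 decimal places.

ρ_k = kρ / (1 + (k−1)ρ) = 7·0.46 / (1 + 6·0.46) = 3.220 / 3.760 = 0.856.

0.856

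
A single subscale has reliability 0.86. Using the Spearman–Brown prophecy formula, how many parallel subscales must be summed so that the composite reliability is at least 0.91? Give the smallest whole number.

2

k ≥ ρ*(1−ρ₁)/(ρ₁(1−ρ*)) = 0.91·0.14 / (0.86·0.09) = 1.646.
Smallest integer k = 2.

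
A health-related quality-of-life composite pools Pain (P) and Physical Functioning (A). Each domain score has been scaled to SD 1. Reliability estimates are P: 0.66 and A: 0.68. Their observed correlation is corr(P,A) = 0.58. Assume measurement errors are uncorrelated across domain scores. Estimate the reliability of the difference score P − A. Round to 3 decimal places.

Var(P−A) = 1 + 1 − 2·0.58 = 2 − 1.16 = 0.84.
Under uncorrelated errors the observed covariances equal the true-score covariances, so only the own-variance terms attenuate.
True-score variance = [0.66 + 0.68] − 1.16 = 1.34 − 1.16 = 0.18.
Reliability = 0.18 / 0.84 = 0.214.

0.214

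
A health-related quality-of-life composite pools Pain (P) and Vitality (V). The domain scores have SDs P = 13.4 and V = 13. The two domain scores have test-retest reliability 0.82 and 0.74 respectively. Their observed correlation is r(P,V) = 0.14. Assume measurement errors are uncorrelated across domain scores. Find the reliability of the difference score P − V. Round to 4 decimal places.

0.7456

Var(P−V) = 13.4² + 13² − 2·13.4·13·0.14 = 348.56 − 48.776 = 299.784.
Under uncorrelated errors the observed covariances equal the true-score covariances, so only the own-variance terms attenuate.
True-score variance = [13.4²·0.82 + 13²·0.74] − 48.776 = 272.299 − 48.776 = 223.523.
Reliability = 223.523 / 299.784 = 0.7456.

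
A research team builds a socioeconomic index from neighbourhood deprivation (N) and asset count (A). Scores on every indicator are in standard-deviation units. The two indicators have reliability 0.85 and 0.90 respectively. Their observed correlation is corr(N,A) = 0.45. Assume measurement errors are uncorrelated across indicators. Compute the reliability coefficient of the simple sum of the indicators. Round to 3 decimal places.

Var(N+A) = 2 + 2·[0.45] = 2 + 0.9 = 2.9.
Because errors are independent across components, Cov(Tᵢ,Tⱼ) = Cov(Xᵢ,Xⱼ); the off-diagonal part of the true-score variance is the same as above.
True-score variance = [0.85 + 0.90] + 0.9 = 1.75 + 0.9 = 2.65.
Reliability = 2.65 / 2.9 = 0.914.

0.914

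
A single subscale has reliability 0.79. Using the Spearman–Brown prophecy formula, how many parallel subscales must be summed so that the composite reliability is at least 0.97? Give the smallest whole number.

k ≥ ρ*(1−ρ₁)/(ρ₁(1−ρ*)) = 0.97·0.21 / (0.79·0.03) = 8.595.
Smallest integer k = 9.

9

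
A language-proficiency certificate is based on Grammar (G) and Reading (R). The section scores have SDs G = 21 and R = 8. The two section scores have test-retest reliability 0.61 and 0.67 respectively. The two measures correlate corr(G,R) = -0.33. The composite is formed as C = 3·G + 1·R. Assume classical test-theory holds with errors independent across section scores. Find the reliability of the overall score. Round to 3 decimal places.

Var(C) = 3²·21² + 8² + 2·[3·21·8·(-0.33)] = 4033 − 332.64 = 3700.36.
Because errors are independent across components, Cov(Tᵢ,Tⱼ) = Cov(Xᵢ,Xⱼ); the off-diagonal part of the true-score variance is the same as above.
True-score variance = [3²·21²·0.61 + 8²·0.67] − 332.64 = 2463.97 − 332.64 = 2131.33.
Reliability = 2131.33 / 3700.36 = 0.576.

0.576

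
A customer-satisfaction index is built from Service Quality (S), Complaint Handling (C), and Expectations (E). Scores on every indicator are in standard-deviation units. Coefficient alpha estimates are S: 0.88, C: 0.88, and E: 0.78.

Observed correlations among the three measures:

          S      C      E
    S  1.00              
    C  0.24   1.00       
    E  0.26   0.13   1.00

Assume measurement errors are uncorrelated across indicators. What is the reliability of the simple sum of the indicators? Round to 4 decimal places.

0.8920

Var(S+C+E) = 3 + 2·[0.24 + 0.26 + 0.13] = 3 + 1.26 = 4.26.
Because errors are independent across components, Cov(Tᵢ,Tⱼ) = Cov(Xᵢ,Xⱼ); the off-diagonal part of the true-score variance is the same as above.
True-score variance = [0.88 + 0.88 + 0.78] + 1.26 = 2.54 + 1.26 = 3.8.
Reliability = 3.8 / 4.26 = 0.8920.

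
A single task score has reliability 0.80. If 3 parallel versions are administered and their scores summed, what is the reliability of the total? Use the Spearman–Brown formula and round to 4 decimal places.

0.9231

ρ_k = kρ / (1 + (k−1)ρ) = 3·0.80 / (1 + 2·0.80) = 2.400 / 2.600 = 0.9231.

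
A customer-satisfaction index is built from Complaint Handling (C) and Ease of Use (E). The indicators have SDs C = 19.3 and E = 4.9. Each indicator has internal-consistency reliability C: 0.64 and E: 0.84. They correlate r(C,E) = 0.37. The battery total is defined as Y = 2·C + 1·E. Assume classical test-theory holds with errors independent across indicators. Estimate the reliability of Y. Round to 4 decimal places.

Var(Y) = 2²·19.3² + 4.9² + 2·[2·19.3·4.9·0.37] = 1513.97 + 139.964 = 1653.93.
Because errors are independent across components, Cov(Tᵢ,Tⱼ) = Cov(Xᵢ,Xⱼ); the off-diagonal part of the true-score variance is the same as above.
True-score variance = [2²·19.3²·0.64 + 4.9²·0.84] + 139.964 = 973.743 + 139.964 = 1113.71.
Reliability = 1113.71 / 1653.93 = 0.6734.

0.6734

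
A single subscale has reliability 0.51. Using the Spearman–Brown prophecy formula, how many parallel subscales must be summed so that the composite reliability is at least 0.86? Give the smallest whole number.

k ≥ ρ*(1−ρ₁)/(ρ₁(1−ρ*)) = 0.86·0.49 / (0.51·0.14) = 5.902.
Smallest integer k = 6.

6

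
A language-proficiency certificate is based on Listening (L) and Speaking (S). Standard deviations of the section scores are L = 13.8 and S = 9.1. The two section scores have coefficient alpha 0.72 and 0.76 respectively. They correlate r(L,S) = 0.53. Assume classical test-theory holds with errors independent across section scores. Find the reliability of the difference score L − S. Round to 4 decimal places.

0.4777

Var(L−S) = 13.8² + 9.1² − 2·13.8·9.1·0.53 = 273.25 − 133.115 = 140.135.
With uncorrelated errors the cross-covariances are all true-score covariance, so they carry over unchanged; only the diagonal terms shrink to ρᵢσᵢ².
True-score variance = [13.8²·0.72 + 9.1²·0.76] − 133.115 = 200.052 − 133.115 = 66.9376.
Reliability = 66.9376 / 140.135 = 0.4777.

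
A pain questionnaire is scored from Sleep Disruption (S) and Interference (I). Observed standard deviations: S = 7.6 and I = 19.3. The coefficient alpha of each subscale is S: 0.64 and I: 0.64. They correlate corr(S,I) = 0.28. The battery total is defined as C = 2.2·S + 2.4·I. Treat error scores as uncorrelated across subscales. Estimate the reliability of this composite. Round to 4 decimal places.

0.6946

Var(C) = 2.2²·7.6² + 2.4²·19.3² + 2·[5.28·7.6·19.3·0.28] = 2425.1 + 433.703 = 2858.8.
Under uncorrelated errors the observed covariances equal the true-score covariances, so only the own-variance terms attenuate.
True-score variance = [2.2²·7.6²·0.64 + 2.4²·19.3²·0.64] + 433.703 = 1552.06 + 433.703 = 1985.77.
Reliability = 1985.77 / 2858.8 = 0.6946.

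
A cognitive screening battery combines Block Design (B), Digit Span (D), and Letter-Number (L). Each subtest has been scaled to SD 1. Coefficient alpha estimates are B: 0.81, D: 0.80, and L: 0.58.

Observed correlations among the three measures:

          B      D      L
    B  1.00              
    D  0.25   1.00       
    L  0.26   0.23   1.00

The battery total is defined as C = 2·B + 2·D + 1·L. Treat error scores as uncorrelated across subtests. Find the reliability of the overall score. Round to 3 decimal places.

Var(C) = 2² + 2² + 1 + 2·[4·0.25 + 2·0.26 + 2·0.23] = 9 + 3.96 = 12.96.
Under uncorrelated errors the observed covariances equal the true-score covariances, so only the own-variance terms attenuate.
True-score variance = [2²·0.81 + 2²·0.80 + 0.58] + 3.96 = 7.02 + 3.96 = 10.98.
Reliability = 10.98 / 12.96 = 0.847.

0.847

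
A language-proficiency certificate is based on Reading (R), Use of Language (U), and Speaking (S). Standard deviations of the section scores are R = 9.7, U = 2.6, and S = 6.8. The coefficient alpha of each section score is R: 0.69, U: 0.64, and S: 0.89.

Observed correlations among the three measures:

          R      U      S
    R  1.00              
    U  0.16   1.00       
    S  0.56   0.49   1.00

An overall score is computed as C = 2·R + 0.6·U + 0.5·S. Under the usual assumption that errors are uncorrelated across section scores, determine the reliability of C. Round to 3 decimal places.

0.752

Var(C) = 2²·9.7² + 0.6²·2.6² + 0.5²·6.8² + 2·[1.2·9.7·2.6·0.16 + 9.7·6.8·0.56 + 0.3·2.6·6.8·0.49] = 390.354 + 88.7576 = 479.111.
With uncorrelated errors the cross-covariances are all true-score covariance, so they carry over unchanged; only the diagonal terms shrink to ρᵢσᵢ².
True-score variance = [2²·9.7²·0.69 + 0.6²·2.6²·0.64 + 0.5²·6.8²·0.89] + 88.7576 = 271.534 + 88.7576 = 360.292.
Reliability = 360.292 / 479.111 = 0.752.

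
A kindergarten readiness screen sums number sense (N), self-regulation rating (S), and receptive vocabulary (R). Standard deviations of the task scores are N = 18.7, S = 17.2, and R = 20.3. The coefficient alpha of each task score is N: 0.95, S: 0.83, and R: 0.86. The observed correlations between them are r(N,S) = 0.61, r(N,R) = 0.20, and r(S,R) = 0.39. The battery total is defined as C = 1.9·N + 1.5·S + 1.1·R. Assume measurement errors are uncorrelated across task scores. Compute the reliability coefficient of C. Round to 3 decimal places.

0.943

Var(C) = 1.9²·18.7² + 1.5²·17.2² + 1.1²·20.3² + 2·[2.85·18.7·17.2·0.61 + 2.09·18.7·20.3·0.20 + 1.65·17.2·20.3·0.39] = 2426.65 + 1885.07 = 4311.71.
Because errors are independent across components, Cov(Tᵢ,Tⱼ) = Cov(Xᵢ,Xⱼ); the off-diagonal part of the true-score variance is the same as above.
True-score variance = [1.9²·18.7²·0.95 + 1.5²·17.2²·0.83 + 1.1²·20.3²·0.86] + 1885.07 = 2180.56 + 1885.07 = 4065.63.
Reliability = 4065.63 / 4311.71 = 0.943.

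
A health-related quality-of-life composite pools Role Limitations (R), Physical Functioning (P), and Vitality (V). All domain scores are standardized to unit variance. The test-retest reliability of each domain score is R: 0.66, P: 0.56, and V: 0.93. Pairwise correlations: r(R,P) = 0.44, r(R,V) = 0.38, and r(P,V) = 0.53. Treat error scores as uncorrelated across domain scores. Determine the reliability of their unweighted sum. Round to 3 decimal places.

Var(R+P+V) = 3 + 2·[0.44 + 0.38 + 0.53] = 3 + 2.7 = 5.7.
Under uncorrelated errors the observed covariances equal the true-score covariances, so only the own-variance terms attenuate.
True-score variance = [0.66 + 0.56 + 0.93] + 2.7 = 2.15 + 2.7 = 4.85.
Reliability = 4.85 / 5.7 = 0.851.

0.851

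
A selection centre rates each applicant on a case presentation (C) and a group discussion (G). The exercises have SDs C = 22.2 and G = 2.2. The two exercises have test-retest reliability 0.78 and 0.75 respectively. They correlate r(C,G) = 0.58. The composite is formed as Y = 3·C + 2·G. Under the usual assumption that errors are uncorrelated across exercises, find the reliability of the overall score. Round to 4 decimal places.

0.7955

Var(Y) = 3²·22.2² + 2²·2.2² + 2·[6·22.2·2.2·0.58] = 4454.92 + 339.926 = 4794.85.
Under uncorrelated errors the observed covariances equal the true-score covariances, so only the own-variance terms attenuate.
True-score variance = [3²·22.2²·0.78 + 2²·2.2²·0.75] + 339.926 = 3474.26 + 339.926 = 3814.18.
Reliability = 3814.18 / 4794.85 = 0.7955.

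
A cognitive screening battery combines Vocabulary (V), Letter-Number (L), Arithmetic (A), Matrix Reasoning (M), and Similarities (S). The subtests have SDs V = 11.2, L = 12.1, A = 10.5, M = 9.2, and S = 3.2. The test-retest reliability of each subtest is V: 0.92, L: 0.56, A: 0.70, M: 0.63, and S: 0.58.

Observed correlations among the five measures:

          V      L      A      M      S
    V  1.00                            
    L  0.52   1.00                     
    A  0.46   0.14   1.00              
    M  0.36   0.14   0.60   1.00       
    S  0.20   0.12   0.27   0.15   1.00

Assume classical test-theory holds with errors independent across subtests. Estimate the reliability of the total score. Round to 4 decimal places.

Var(V+L+A+M+S) = 11.2² + 12.1² + 10.5² + 9.2² + 3.2² + 2·[11.2·12.1·0.52 + 11.2·10.5·0.46 + 11.2·9.2·0.36 + 11.2·3.2·0.20 + 12.1·10.5·0.14 + 12.1·9.2·0.14 + 12.1·3.2·0.12 + 10.5·9.2·0.60 + 10.5·3.2·0.27 + 9.2·3.2·0.15] = 476.98 + 556.59 = 1033.57.
Under uncorrelated errors the observed covariances equal the true-score covariances, so only the own-variance terms attenuate.
True-score variance = [11.2²·0.92 + 12.1²·0.56 + 10.5²·0.70 + 9.2²·0.63 + 3.2²·0.58] + 556.59 = 333.832 + 556.59 = 890.422.
Reliability = 890.422 / 1033.57 = 0.8615.

0.8615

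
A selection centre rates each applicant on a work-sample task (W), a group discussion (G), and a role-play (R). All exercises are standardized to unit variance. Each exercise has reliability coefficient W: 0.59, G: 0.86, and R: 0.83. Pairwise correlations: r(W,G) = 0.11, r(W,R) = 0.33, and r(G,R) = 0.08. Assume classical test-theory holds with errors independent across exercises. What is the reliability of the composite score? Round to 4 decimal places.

0.8218

Var(W+G+R) = 3 + 2·[0.11 + 0.33 + 0.08] = 3 + 1.04 = 4.04.
With uncorrelated errors the cross-covariances are all true-score covariance, so they carry over unchanged; only the diagonal terms shrink to ρᵢσᵢ².
True-score variance = [0.59 + 0.86 + 0.83] + 1.04 = 2.28 + 1.04 = 3.32.
Reliability = 3.32 / 4.04 = 0.8218.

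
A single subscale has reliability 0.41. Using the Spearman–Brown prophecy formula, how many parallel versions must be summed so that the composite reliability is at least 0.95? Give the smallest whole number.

28

k ≥ ρ*(1−ρ₁)/(ρ₁(1−ρ*)) = 0.95·0.59 / (0.41·0.05) = 27.341.
Smallest integer k = 28.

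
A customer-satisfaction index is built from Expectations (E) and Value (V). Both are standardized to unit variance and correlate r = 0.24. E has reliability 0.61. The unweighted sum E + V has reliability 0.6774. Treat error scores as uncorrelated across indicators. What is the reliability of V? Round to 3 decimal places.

Var(E+V) = 2 + 2·0.24 = 2.480.
True-score variance = ρ_E + ρ_V + 2·0.24, so 0.6774 = (0.61 + ρ_V + 0.48) / 2.480.
ρ_V = 0.6774·2.480 − 0.61 − 0.48 = 0.590.

0.590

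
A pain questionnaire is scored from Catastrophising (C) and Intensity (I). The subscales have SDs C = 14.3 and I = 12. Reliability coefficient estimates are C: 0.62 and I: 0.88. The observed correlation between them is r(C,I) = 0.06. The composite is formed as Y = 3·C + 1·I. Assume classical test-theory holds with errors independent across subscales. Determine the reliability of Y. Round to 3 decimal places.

Var(Y) = 3²·14.3² + 12² + 2·[3·14.3·12·0.06] = 1984.41 + 61.776 = 2046.19.
Under uncorrelated errors the observed covariances equal the true-score covariances, so only the own-variance terms attenuate.
True-score variance = [3²·14.3²·0.62 + 12²·0.88] + 61.776 = 1267.77 + 61.776 = 1329.55.
Reliability = 1329.55 / 2046.19 = 0.650.

0.650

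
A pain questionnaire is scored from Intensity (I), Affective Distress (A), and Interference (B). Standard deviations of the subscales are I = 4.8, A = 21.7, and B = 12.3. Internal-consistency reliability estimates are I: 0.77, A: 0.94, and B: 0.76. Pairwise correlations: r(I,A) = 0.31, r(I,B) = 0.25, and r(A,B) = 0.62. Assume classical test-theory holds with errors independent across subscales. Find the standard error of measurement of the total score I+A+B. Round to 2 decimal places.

Var(total) = 645.22 + 425.068 = 1070.29.
True-score variance = 575.358 + 425.068 = 1000.43, so reliability = 0.9347.
Error variance = 1070.29 − 1000.43 = 69.8622; SEM = √69.8622 = 8.36.

8.36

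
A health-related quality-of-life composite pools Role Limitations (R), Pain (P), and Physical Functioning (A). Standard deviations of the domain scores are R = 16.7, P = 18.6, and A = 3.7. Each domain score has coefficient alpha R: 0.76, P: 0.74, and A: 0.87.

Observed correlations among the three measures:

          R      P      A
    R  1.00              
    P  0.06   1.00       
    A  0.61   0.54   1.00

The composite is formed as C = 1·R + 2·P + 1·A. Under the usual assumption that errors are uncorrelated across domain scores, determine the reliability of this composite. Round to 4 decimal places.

Var(C) = 16.7² + 2²·18.6² + 3.7² + 2·[2·16.7·18.6·0.06 + 16.7·3.7·0.61 + 2·18.6·3.7·0.54] = 1676.42 + 298.584 = 1975.
Because errors are independent across components, Cov(Tᵢ,Tⱼ) = Cov(Xᵢ,Xⱼ); the off-diagonal part of the true-score variance is the same as above.
True-score variance = [16.7²·0.76 + 2²·18.6²·0.74 + 3.7²·0.87] + 298.584 = 1247.91 + 298.584 = 1546.49.
Reliability = 1546.49 / 1975 = 0.7830.

0.7830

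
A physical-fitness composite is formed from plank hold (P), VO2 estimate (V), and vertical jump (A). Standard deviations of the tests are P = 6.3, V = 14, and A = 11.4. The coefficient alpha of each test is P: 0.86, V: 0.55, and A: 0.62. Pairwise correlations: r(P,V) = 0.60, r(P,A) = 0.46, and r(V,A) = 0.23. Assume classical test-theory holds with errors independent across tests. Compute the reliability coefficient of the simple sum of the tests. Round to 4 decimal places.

Var(P+V+A) = 6.3² + 14² + 11.4² + 2·[6.3·14·0.60 + 6.3·11.4·0.46 + 14·11.4·0.23] = 365.65 + 245.33 = 610.98.
Because errors are independent across components, Cov(Tᵢ,Tⱼ) = Cov(Xᵢ,Xⱼ); the off-diagonal part of the true-score variance is the same as above.
True-score variance = [6.3²·0.86 + 14²·0.55 + 11.4²·0.62] + 245.33 = 222.509 + 245.33 = 467.839.
Reliability = 467.839 / 610.98 = 0.7657.

0.7657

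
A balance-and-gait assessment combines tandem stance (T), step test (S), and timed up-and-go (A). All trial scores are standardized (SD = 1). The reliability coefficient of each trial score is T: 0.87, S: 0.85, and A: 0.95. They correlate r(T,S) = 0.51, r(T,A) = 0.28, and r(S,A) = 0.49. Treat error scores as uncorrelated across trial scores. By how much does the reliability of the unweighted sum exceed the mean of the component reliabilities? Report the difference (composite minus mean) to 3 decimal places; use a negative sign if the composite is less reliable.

Var(sum) = 3 + 2.56 = 5.56; true-score variance = 2.67 + 2.56 = 5.23; composite reliability = 0.9406.
Mean component reliability = 0.8900.
Difference = 0.9406 − 0.8900 = 0.051.

0.051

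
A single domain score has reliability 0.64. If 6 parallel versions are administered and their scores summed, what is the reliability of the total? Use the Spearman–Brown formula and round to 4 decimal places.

ρ_k = kρ / (1 + (k−1)ρ) = 6·0.64 / (1 + 5·0.64) = 3.840 / 4.200 = 0.9143.

0.9143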